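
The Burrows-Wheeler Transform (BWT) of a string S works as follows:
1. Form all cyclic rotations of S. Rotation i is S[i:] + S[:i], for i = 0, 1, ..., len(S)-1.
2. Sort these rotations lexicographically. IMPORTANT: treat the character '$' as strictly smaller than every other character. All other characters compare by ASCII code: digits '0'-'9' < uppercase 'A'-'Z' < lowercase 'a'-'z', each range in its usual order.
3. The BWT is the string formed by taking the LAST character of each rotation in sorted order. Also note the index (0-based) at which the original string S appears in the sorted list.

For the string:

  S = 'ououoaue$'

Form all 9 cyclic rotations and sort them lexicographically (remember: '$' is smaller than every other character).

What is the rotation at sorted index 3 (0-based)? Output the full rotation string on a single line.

Answer: oaue$ouou

Derivation:
All 9 rotations (rotation i = S[i:]+S[:i]):
  rot[0] = ououoaue$
  rot[1] = uouoaue$o
  rot[2] = ouoaue$ou
  rot[3] = uoaue$ouo
  rot[4] = oaue$ouou
  rot[5] = aue$ououo
  rot[6] = ue$ououoa
  rot[7] = e$ououoau
  rot[8] = $ououoaue
Sorted (with $ < everything):
  sorted[0] = $ououoaue
  sorted[1] = aue$ououo
  sorted[2] = e$ououoau
  sorted[3] = oaue$ouou
  sorted[4] = ouoaue$ou
  sorted[5] = ououoaue$
  sorted[6] = ue$ououoa
  sorted[7] = uoaue$ouo
  sorted[8] = uouoaue$o
sorted[3] = oaue$ouou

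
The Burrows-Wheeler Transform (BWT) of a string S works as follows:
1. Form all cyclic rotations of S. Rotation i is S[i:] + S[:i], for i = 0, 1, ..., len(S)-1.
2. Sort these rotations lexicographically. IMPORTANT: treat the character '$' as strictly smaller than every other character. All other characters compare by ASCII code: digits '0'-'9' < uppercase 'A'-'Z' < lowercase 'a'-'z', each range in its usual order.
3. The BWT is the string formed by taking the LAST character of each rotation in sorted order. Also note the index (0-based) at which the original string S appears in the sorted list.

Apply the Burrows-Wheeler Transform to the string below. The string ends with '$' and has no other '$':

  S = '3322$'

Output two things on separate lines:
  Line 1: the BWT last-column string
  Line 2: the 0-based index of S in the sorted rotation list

Answer: 2233$
4

Derivation:
All 5 rotations (rotation i = S[i:]+S[:i]):
  rot[0] = 3322$
  rot[1] = 322$3
  rot[2] = 22$33
  rot[3] = 2$332
  rot[4] = $3322
Sorted (with $ < everything):
  sorted[0] = $3322  (last char: '2')
  sorted[1] = 2$332  (last char: '2')
  sorted[2] = 22$33  (last char: '3')
  sorted[3] = 322$3  (last char: '3')
  sorted[4] = 3322$  (last char: '$')
Last column: 2233$
Original string S is at sorted index 4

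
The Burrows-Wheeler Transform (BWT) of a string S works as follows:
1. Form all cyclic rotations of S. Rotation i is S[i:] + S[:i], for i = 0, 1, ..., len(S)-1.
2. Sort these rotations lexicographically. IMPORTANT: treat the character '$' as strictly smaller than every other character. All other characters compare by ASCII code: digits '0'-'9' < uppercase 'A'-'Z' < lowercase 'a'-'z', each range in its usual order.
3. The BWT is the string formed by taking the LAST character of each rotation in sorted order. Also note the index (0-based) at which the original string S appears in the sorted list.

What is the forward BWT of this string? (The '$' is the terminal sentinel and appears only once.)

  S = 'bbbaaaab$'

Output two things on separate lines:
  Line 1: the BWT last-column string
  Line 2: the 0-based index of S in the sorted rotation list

All 9 rotations (rotation i = S[i:]+S[:i]):
  rot[0] = bbbaaaab$
  rot[1] = bbaaaab$b
  rot[2] = baaaab$bb
  rot[3] = aaaab$bbb
  rot[4] = aaab$bbba
  rot[5] = aab$bbbaa
  rot[6] = ab$bbbaaa
  rot[7] = b$bbbaaaa
  rot[8] = $bbbaaaab
Sorted (with $ < everything):
  sorted[0] = $bbbaaaab  (last char: 'b')
  sorted[1] = aaaab$bbb  (last char: 'b')
  sorted[2] = aaab$bbba  (last char: 'a')
  sorted[3] = aab$bbbaa  (last char: 'a')
  sorted[4] = ab$bbbaaa  (last char: 'a')
  sorted[5] = b$bbbaaaa  (last char: 'a')
  sorted[6] = baaaab$bb  (last char: 'b')
  sorted[7] = bbaaaab$b  (last char: 'b')
  sorted[8] = bbbaaaab$  (last char: '$')
Last column: bbaaaabb$
Original string S is at sorted index 8

Answer: bbaaaabb$
8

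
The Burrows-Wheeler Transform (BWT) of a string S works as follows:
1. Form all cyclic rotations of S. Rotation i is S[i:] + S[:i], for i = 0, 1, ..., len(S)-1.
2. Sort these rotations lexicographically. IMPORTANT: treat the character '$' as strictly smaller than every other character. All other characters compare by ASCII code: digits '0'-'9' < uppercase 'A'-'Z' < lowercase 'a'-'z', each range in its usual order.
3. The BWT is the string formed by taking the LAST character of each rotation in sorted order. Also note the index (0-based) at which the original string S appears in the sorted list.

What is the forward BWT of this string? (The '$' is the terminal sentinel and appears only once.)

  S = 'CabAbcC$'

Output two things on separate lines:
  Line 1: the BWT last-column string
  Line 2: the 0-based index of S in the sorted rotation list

Answer: Cbc$CaAb
3

Derivation:
All 8 rotations (rotation i = S[i:]+S[:i]):
  rot[0] = CabAbcC$
  rot[1] = abAbcC$C
  rot[2] = bAbcC$Ca
  rot[3] = AbcC$Cab
  rot[4] = bcC$CabA
  rot[5] = cC$CabAb
  rot[6] = C$CabAbc
  rot[7] = $CabAbcC
Sorted (with $ < everything):
  sorted[0] = $CabAbcC  (last char: 'C')
  sorted[1] = AbcC$Cab  (last char: 'b')
  sorted[2] = C$CabAbc  (last char: 'c')
  sorted[3] = CabAbcC$  (last char: '$')
  sorted[4] = abAbcC$C  (last char: 'C')
  sorted[5] = bAbcC$Ca  (last char: 'a')
  sorted[6] = bcC$CabA  (last char: 'A')
  sorted[7] = cC$CabAb  (last char: 'b')
Last column: Cbc$CaAb
Original string S is at sorted index 3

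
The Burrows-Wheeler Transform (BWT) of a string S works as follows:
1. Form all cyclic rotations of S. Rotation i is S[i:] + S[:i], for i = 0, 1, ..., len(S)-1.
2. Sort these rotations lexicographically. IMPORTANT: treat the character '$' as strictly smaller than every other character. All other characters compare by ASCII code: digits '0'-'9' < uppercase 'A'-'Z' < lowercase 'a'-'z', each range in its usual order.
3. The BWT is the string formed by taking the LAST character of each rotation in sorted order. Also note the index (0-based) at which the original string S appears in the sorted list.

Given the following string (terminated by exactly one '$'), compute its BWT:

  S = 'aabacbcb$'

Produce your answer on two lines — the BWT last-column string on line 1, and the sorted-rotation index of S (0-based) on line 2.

All 9 rotations (rotation i = S[i:]+S[:i]):
  rot[0] = aabacbcb$
  rot[1] = abacbcb$a
  rot[2] = bacbcb$aa
  rot[3] = acbcb$aab
  rot[4] = cbcb$aaba
  rot[5] = bcb$aabac
  rot[6] = cb$aabacb
  rot[7] = b$aabacbc
  rot[8] = $aabacbcb
Sorted (with $ < everything):
  sorted[0] = $aabacbcb  (last char: 'b')
  sorted[1] = aabacbcb$  (last char: '$')
  sorted[2] = abacbcb$a  (last char: 'a')
  sorted[3] = acbcb$aab  (last char: 'b')
  sorted[4] = b$aabacbc  (last char: 'c')
  sorted[5] = bacbcb$aa  (last char: 'a')
  sorted[6] = bcb$aabac  (last char: 'c')
  sorted[7] = cb$aabacb  (last char: 'b')
  sorted[8] = cbcb$aaba  (last char: 'a')
Last column: b$abcacba
Original string S is at sorted index 1

Answer: b$abcacba
1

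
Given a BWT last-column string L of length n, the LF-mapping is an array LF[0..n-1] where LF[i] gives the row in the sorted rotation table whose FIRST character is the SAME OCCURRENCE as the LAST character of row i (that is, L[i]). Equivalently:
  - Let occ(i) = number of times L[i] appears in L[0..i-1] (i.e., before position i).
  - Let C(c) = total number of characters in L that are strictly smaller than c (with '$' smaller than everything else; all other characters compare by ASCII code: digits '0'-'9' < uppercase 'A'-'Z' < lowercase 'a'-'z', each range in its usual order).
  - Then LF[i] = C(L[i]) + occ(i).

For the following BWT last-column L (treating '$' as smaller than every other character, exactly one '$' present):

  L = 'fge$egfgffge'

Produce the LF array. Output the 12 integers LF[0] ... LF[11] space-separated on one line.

Answer: 4 8 1 0 2 9 5 10 6 7 11 3

Derivation:
Char counts: '$':1, 'e':3, 'f':4, 'g':4
C (first-col start): C('$')=0, C('e')=1, C('f')=4, C('g')=8
L[0]='f': occ=0, LF[0]=C('f')+0=4+0=4
L[1]='g': occ=0, LF[1]=C('g')+0=8+0=8
L[2]='e': occ=0, LF[2]=C('e')+0=1+0=1
L[3]='$': occ=0, LF[3]=C('$')+0=0+0=0
L[4]='e': occ=1, LF[4]=C('e')+1=1+1=2
L[5]='g': occ=1, LF[5]=C('g')+1=8+1=9
L[6]='f': occ=1, LF[6]=C('f')+1=4+1=5
L[7]='g': occ=2, LF[7]=C('g')+2=8+2=10
L[8]='f': occ=2, LF[8]=C('f')+2=4+2=6
L[9]='f': occ=3, LF[9]=C('f')+3=4+3=7
L[10]='g': occ=3, LF[10]=C('g')+3=8+3=11
L[11]='e': occ=2, LF[11]=C('e')+2=1+2=3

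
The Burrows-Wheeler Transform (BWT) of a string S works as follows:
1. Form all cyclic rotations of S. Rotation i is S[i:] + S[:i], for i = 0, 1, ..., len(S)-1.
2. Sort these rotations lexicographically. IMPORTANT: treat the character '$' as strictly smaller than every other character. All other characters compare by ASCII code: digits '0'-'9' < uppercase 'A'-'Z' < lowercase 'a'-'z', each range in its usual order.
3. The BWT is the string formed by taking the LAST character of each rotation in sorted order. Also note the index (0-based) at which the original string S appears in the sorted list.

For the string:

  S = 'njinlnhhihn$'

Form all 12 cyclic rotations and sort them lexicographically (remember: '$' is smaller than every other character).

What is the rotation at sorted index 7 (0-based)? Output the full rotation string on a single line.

All 12 rotations (rotation i = S[i:]+S[:i]):
  rot[0] = njinlnhhihn$
  rot[1] = jinlnhhihn$n
  rot[2] = inlnhhihn$nj
  rot[3] = nlnhhihn$nji
  rot[4] = lnhhihn$njin
  rot[5] = nhhihn$njinl
  rot[6] = hhihn$njinln
  rot[7] = hihn$njinlnh
  rot[8] = ihn$njinlnhh
  rot[9] = hn$njinlnhhi
  rot[10] = n$njinlnhhih
  rot[11] = $njinlnhhihn
Sorted (with $ < everything):
  sorted[0] = $njinlnhhihn
  sorted[1] = hhihn$njinln
  sorted[2] = hihn$njinlnh
  sorted[3] = hn$njinlnhhi
  sorted[4] = ihn$njinlnhh
  sorted[5] = inlnhhihn$nj
  sorted[6] = jinlnhhihn$n
  sorted[7] = lnhhihn$njin
  sorted[8] = n$njinlnhhih
  sorted[9] = nhhihn$njinl
  sorted[10] = njinlnhhihn$
  sorted[11] = nlnhhihn$nji
sorted[7] = lnhhihn$njin

Answer: lnhhihn$njin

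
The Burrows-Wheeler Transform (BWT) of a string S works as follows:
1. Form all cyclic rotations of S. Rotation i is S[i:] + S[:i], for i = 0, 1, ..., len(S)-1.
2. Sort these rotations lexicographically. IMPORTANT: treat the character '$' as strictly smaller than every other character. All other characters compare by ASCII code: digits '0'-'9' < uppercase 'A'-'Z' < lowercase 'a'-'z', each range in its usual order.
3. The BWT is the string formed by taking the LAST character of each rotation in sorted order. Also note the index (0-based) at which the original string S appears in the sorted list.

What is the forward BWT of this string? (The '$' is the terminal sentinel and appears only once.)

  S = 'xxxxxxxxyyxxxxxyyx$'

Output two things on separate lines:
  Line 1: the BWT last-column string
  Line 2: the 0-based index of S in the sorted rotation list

Answer: xy$xxyxxxxxxxxxyyxx
2

Derivation:
All 19 rotations (rotation i = S[i:]+S[:i]):
  rot[0] = xxxxxxxxyyxxxxxyyx$
  rot[1] = xxxxxxxyyxxxxxyyx$x
  rot[2] = xxxxxxyyxxxxxyyx$xx
  rot[3] = xxxxxyyxxxxxyyx$xxx
  rot[4] = xxxxyyxxxxxyyx$xxxx
  rot[5] = xxxyyxxxxxyyx$xxxxx
  rot[6] = xxyyxxxxxyyx$xxxxxx
  rot[7] = xyyxxxxxyyx$xxxxxxx
  rot[8] = yyxxxxxyyx$xxxxxxxx
  rot[9] = yxxxxxyyx$xxxxxxxxy
  rot[10] = xxxxxyyx$xxxxxxxxyy
  rot[11] = xxxxyyx$xxxxxxxxyyx
  rot[12] = xxxyyx$xxxxxxxxyyxx
  rot[13] = xxyyx$xxxxxxxxyyxxx
  rot[14] = xyyx$xxxxxxxxyyxxxx
  rot[15] = yyx$xxxxxxxxyyxxxxx
  rot[16] = yx$xxxxxxxxyyxxxxxy
  rot[17] = x$xxxxxxxxyyxxxxxyy
  rot[18] = $xxxxxxxxyyxxxxxyyx
Sorted (with $ < everything):
  sorted[0] = $xxxxxxxxyyxxxxxyyx  (last char: 'x')
  sorted[1] = x$xxxxxxxxyyxxxxxyy  (last char: 'y')
  sorted[2] = xxxxxxxxyyxxxxxyyx$  (last char: '$')
  sorted[3] = xxxxxxxyyxxxxxyyx$x  (last char: 'x')
  sorted[4] = xxxxxxyyxxxxxyyx$xx  (last char: 'x')
  sorted[5] = xxxxxyyx$xxxxxxxxyy  (last char: 'y')
  sorted[6] = xxxxxyyxxxxxyyx$xxx  (last char: 'x')
  sorted[7] = xxxxyyx$xxxxxxxxyyx  (last char: 'x')
  sorted[8] = xxxxyyxxxxxyyx$xxxx  (last char: 'x')
  sorted[9] = xxxyyx$xxxxxxxxyyxx  (last char: 'x')
  sorted[10] = xxxyyxxxxxyyx$xxxxx  (last char: 'x')
  sorted[11] = xxyyx$xxxxxxxxyyxxx  (last char: 'x')
  sorted[12] = xxyyxxxxxyyx$xxxxxx  (last char: 'x')
  sorted[13] = xyyx$xxxxxxxxyyxxxx  (last char: 'x')
  sorted[14] = xyyxxxxxyyx$xxxxxxx  (last char: 'x')
  sorted[15] = yx$xxxxxxxxyyxxxxxy  (last char: 'y')
  sorted[16] = yxxxxxyyx$xxxxxxxxy  (last char: 'y')
  sorted[17] = yyx$xxxxxxxxyyxxxxx  (last char: 'x')
  sorted[18] = yyxxxxxyyx$xxxxxxxx  (last char: 'x')
Last column: xy$xxyxxxxxxxxxyyxx
Original string S is at sorted index 2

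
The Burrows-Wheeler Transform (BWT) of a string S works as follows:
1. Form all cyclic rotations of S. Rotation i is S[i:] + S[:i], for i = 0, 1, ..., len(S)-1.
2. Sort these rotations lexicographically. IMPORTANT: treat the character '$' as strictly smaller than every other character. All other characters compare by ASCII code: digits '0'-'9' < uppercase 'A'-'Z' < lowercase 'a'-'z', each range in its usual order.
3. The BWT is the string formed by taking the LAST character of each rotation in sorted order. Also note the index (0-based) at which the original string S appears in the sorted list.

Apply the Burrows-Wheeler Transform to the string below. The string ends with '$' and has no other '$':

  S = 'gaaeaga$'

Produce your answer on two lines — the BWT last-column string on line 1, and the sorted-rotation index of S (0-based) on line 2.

All 8 rotations (rotation i = S[i:]+S[:i]):
  rot[0] = gaaeaga$
  rot[1] = aaeaga$g
  rot[2] = aeaga$ga
  rot[3] = eaga$gaa
  rot[4] = aga$gaae
  rot[5] = ga$gaaea
  rot[6] = a$gaaeag
  rot[7] = $gaaeaga
Sorted (with $ < everything):
  sorted[0] = $gaaeaga  (last char: 'a')
  sorted[1] = a$gaaeag  (last char: 'g')
  sorted[2] = aaeaga$g  (last char: 'g')
  sorted[3] = aeaga$ga  (last char: 'a')
  sorted[4] = aga$gaae  (last char: 'e')
  sorted[5] = eaga$gaa  (last char: 'a')
  sorted[6] = ga$gaaea  (last char: 'a')
  sorted[7] = gaaeaga$  (last char: '$')
Last column: aggaeaa$
Original string S is at sorted index 7

Answer: aggaeaa$
7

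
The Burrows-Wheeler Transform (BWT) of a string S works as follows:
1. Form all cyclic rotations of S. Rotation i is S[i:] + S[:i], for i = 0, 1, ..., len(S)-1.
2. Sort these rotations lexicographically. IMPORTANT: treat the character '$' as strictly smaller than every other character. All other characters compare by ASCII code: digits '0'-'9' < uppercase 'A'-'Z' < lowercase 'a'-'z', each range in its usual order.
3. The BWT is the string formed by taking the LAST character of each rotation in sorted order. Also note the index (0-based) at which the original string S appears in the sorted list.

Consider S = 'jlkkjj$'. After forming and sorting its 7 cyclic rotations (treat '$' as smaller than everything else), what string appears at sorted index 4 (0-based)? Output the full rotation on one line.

Answer: kjj$jlk

Derivation:
All 7 rotations (rotation i = S[i:]+S[:i]):
  rot[0] = jlkkjj$
  rot[1] = lkkjj$j
  rot[2] = kkjj$jl
  rot[3] = kjj$jlk
  rot[4] = jj$jlkk
  rot[5] = j$jlkkj
  rot[6] = $jlkkjj
Sorted (with $ < everything):
  sorted[0] = $jlkkjj
  sorted[1] = j$jlkkj
  sorted[2] = jj$jlkk
  sorted[3] = jlkkjj$
  sorted[4] = kjj$jlk
  sorted[5] = kkjj$jl
  sorted[6] = lkkjj$j
sorted[4] = kjj$jlk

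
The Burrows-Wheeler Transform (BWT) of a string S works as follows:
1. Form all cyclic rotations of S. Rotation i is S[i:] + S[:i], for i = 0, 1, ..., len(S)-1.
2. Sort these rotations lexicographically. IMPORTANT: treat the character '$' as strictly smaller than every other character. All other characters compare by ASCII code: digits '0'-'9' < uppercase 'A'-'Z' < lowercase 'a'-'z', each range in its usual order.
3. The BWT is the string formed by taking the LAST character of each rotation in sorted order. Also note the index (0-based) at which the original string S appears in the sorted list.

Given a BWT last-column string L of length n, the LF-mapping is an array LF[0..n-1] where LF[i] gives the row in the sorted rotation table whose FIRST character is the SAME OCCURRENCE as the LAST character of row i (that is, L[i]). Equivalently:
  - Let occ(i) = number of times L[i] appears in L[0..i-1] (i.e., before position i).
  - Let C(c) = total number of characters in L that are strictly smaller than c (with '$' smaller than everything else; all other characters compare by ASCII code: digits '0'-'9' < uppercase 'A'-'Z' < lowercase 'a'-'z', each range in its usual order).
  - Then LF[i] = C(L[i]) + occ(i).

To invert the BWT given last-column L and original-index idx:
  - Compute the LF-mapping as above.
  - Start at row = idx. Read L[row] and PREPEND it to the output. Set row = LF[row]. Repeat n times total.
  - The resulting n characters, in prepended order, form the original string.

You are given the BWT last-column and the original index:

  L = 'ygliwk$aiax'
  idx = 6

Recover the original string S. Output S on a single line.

Answer: kiwigalaxy$

Derivation:
LF mapping: 10 3 7 4 8 6 0 1 5 2 9
Walk LF starting at row 6, prepending L[row]:
  step 1: row=6, L[6]='$', prepend. Next row=LF[6]=0
  step 2: row=0, L[0]='y', prepend. Next row=LF[0]=10
  step 3: row=10, L[10]='x', prepend. Next row=LF[10]=9
  step 4: row=9, L[9]='a', prepend. Next row=LF[9]=2
  step 5: row=2, L[2]='l', prepend. Next row=LF[2]=7
  step 6: row=7, L[7]='a', prepend. Next row=LF[7]=1
  step 7: row=1, L[1]='g', prepend. Next row=LF[1]=3
  step 8: row=3, L[3]='i', prepend. Next row=LF[3]=4
  step 9: row=4, L[4]='w', prepend. Next row=LF[4]=8
  step 10: row=8, L[8]='i', prepend. Next row=LF[8]=5
  step 11: row=5, L[5]='k', prepend. Next row=LF[5]=6
Reversed output: kiwigalaxy$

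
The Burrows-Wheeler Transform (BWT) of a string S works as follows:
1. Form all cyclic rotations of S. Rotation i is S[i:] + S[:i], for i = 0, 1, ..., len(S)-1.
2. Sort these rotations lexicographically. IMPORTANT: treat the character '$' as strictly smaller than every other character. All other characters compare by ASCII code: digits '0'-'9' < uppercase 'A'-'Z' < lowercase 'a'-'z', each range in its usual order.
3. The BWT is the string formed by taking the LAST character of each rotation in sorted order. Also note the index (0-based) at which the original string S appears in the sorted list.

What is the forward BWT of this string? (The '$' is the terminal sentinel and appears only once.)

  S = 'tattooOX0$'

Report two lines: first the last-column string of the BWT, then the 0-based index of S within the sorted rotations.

All 10 rotations (rotation i = S[i:]+S[:i]):
  rot[0] = tattooOX0$
  rot[1] = attooOX0$t
  rot[2] = ttooOX0$ta
  rot[3] = tooOX0$tat
  rot[4] = ooOX0$tatt
  rot[5] = oOX0$tatto
  rot[6] = OX0$tattoo
  rot[7] = X0$tattooO
  rot[8] = 0$tattooOX
  rot[9] = $tattooOX0
Sorted (with $ < everything):
  sorted[0] = $tattooOX0  (last char: '0')
  sorted[1] = 0$tattooOX  (last char: 'X')
  sorted[2] = OX0$tattoo  (last char: 'o')
  sorted[3] = X0$tattooO  (last char: 'O')
  sorted[4] = attooOX0$t  (last char: 't')
  sorted[5] = oOX0$tatto  (last char: 'o')
  sorted[6] = ooOX0$tatt  (last char: 't')
  sorted[7] = tattooOX0$  (last char: '$')
  sorted[8] = tooOX0$tat  (last char: 't')
  sorted[9] = ttooOX0$ta  (last char: 'a')
Last column: 0XoOtot$ta
Original string S is at sorted index 7

Answer: 0XoOtot$ta
7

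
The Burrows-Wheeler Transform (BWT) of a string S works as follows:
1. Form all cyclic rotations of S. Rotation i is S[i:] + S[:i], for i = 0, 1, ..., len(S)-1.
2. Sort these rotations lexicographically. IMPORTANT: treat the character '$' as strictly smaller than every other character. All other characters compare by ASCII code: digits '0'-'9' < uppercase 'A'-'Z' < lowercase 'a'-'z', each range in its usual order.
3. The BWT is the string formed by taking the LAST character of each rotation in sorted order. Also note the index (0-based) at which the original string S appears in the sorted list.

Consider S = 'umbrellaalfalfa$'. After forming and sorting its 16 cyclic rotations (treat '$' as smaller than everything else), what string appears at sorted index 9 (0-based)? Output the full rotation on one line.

Answer: laalfalfa$umbrel

Derivation:
All 16 rotations (rotation i = S[i:]+S[:i]):
  rot[0] = umbrellaalfalfa$
  rot[1] = mbrellaalfalfa$u
  rot[2] = brellaalfalfa$um
  rot[3] = rellaalfalfa$umb
  rot[4] = ellaalfalfa$umbr
  rot[5] = llaalfalfa$umbre
  rot[6] = laalfalfa$umbrel
  rot[7] = aalfalfa$umbrell
  rot[8] = alfalfa$umbrella
  rot[9] = lfalfa$umbrellaa
  rot[10] = falfa$umbrellaal
  rot[11] = alfa$umbrellaalf
  rot[12] = lfa$umbrellaalfa
  rot[13] = fa$umbrellaalfal
  rot[14] = a$umbrellaalfalf
  rot[15] = $umbrellaalfalfa
Sorted (with $ < everything):
  sorted[0] = $umbrellaalfalfa
  sorted[1] = a$umbrellaalfalf
  sorted[2] = aalfalfa$umbrell
  sorted[3] = alfa$umbrellaalf
  sorted[4] = alfalfa$umbrella
  sorted[5] = brellaalfalfa$um
  sorted[6] = ellaalfalfa$umbr
  sorted[7] = fa$umbrellaalfal
  sorted[8] = falfa$umbrellaal
  sorted[9] = laalfalfa$umbrel
  sorted[10] = lfa$umbrellaalfa
  sorted[11] = lfalfa$umbrellaa
  sorted[12] = llaalfalfa$umbre
  sorted[13] = mbrellaalfalfa$u
  sorted[14] = rellaalfalfa$umb
  sorted[15] = umbrellaalfalfa$
sorted[9] = laalfalfa$umbrel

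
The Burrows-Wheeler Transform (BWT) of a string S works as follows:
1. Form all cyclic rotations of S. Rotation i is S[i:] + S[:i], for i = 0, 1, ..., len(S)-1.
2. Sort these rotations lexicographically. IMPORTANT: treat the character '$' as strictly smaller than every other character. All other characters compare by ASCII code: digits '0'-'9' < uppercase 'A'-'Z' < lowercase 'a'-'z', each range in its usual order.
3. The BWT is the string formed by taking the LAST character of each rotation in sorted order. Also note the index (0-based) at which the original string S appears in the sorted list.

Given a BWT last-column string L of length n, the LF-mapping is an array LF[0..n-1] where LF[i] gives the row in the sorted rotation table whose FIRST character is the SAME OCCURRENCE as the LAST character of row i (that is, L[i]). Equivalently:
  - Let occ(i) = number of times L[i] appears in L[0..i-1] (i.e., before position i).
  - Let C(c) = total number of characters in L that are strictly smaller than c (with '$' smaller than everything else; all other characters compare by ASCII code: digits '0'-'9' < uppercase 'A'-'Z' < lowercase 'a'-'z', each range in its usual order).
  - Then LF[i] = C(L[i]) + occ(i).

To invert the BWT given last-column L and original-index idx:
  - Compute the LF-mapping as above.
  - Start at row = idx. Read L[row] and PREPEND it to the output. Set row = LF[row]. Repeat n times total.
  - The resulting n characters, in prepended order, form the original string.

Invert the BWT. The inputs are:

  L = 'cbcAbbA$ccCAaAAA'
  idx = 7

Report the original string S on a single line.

LF mapping: 12 9 13 1 10 11 2 0 14 15 7 3 8 4 5 6
Walk LF starting at row 7, prepending L[row]:
  step 1: row=7, L[7]='$', prepend. Next row=LF[7]=0
  step 2: row=0, L[0]='c', prepend. Next row=LF[0]=12
  step 3: row=12, L[12]='a', prepend. Next row=LF[12]=8
  step 4: row=8, L[8]='c', prepend. Next row=LF[8]=14
  step 5: row=14, L[14]='A', prepend. Next row=LF[14]=5
  step 6: row=5, L[5]='b', prepend. Next row=LF[5]=11
  step 7: row=11, L[11]='A', prepend. Next row=LF[11]=3
  step 8: row=3, L[3]='A', prepend. Next row=LF[3]=1
  step 9: row=1, L[1]='b', prepend. Next row=LF[1]=9
  step 10: row=9, L[9]='c', prepend. Next row=LF[9]=15
  step 11: row=15, L[15]='A', prepend. Next row=LF[15]=6
  step 12: row=6, L[6]='A', prepend. Next row=LF[6]=2
  step 13: row=2, L[2]='c', prepend. Next row=LF[2]=13
  step 14: row=13, L[13]='A', prepend. Next row=LF[13]=4
  step 15: row=4, L[4]='b', prepend. Next row=LF[4]=10
  step 16: row=10, L[10]='C', prepend. Next row=LF[10]=7
Reversed output: CbAcAAcbAAbAcac$

Answer: CbAcAAcbAAbAcac$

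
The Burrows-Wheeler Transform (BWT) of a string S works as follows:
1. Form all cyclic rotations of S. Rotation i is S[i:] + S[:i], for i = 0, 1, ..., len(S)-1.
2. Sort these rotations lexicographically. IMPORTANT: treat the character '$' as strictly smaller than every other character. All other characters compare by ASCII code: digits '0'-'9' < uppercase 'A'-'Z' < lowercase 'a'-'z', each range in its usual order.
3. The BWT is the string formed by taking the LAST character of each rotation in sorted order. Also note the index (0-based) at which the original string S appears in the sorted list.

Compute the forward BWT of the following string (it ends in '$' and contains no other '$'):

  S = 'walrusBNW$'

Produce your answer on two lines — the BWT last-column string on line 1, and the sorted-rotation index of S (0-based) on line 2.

All 10 rotations (rotation i = S[i:]+S[:i]):
  rot[0] = walrusBNW$
  rot[1] = alrusBNW$w
  rot[2] = lrusBNW$wa
  rot[3] = rusBNW$wal
  rot[4] = usBNW$walr
  rot[5] = sBNW$walru
  rot[6] = BNW$walrus
  rot[7] = NW$walrusB
  rot[8] = W$walrusBN
  rot[9] = $walrusBNW
Sorted (with $ < everything):
  sorted[0] = $walrusBNW  (last char: 'W')
  sorted[1] = BNW$walrus  (last char: 's')
  sorted[2] = NW$walrusB  (last char: 'B')
  sorted[3] = W$walrusBN  (last char: 'N')
  sorted[4] = alrusBNW$w  (last char: 'w')
  sorted[5] = lrusBNW$wa  (last char: 'a')
  sorted[6] = rusBNW$wal  (last char: 'l')
  sorted[7] = sBNW$walru  (last char: 'u')
  sorted[8] = usBNW$walr  (last char: 'r')
  sorted[9] = walrusBNW$  (last char: '$')
Last column: WsBNwalur$
Original string S is at sorted index 9

Answer: WsBNwalur$
9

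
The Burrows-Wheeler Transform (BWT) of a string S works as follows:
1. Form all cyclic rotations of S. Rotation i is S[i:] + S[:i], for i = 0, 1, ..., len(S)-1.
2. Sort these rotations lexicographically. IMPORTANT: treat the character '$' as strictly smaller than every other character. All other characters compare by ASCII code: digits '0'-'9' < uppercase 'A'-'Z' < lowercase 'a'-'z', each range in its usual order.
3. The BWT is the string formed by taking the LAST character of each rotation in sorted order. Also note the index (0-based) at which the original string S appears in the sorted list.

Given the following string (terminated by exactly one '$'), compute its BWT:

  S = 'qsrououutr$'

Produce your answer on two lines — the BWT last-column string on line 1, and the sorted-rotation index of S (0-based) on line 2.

All 11 rotations (rotation i = S[i:]+S[:i]):
  rot[0] = qsrououutr$
  rot[1] = srououutr$q
  rot[2] = rououutr$qs
  rot[3] = ououutr$qsr
  rot[4] = uouutr$qsro
  rot[5] = ouutr$qsrou
  rot[6] = uutr$qsrouo
  rot[7] = utr$qsrouou
  rot[8] = tr$qsrououu
  rot[9] = r$qsrououut
  rot[10] = $qsrououutr
Sorted (with $ < everything):
  sorted[0] = $qsrououutr  (last char: 'r')
  sorted[1] = ououutr$qsr  (last char: 'r')
  sorted[2] = ouutr$qsrou  (last char: 'u')
  sorted[3] = qsrououutr$  (last char: '$')
  sorted[4] = r$qsrououut  (last char: 't')
  sorted[5] = rououutr$qs  (last char: 's')
  sorted[6] = srououutr$q  (last char: 'q')
  sorted[7] = tr$qsrououu  (last char: 'u')
  sorted[8] = uouutr$qsro  (last char: 'o')
  sorted[9] = utr$qsrouou  (last char: 'u')
  sorted[10] = uutr$qsrouo  (last char: 'o')
Last column: rru$tsquouo
Original string S is at sorted index 3

Answer: rru$tsquouo
3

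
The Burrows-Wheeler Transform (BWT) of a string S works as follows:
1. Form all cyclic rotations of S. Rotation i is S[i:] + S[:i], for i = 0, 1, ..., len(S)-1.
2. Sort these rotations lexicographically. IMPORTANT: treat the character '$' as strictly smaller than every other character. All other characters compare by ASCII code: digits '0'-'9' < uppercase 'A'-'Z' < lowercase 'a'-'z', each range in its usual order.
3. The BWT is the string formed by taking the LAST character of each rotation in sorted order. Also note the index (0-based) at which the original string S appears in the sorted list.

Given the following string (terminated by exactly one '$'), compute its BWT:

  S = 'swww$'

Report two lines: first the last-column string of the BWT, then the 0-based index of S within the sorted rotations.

Answer: w$wws
1

Derivation:
All 5 rotations (rotation i = S[i:]+S[:i]):
  rot[0] = swww$
  rot[1] = www$s
  rot[2] = ww$sw
  rot[3] = w$sww
  rot[4] = $swww
Sorted (with $ < everything):
  sorted[0] = $swww  (last char: 'w')
  sorted[1] = swww$  (last char: '$')
  sorted[2] = w$sww  (last char: 'w')
  sorted[3] = ww$sw  (last char: 'w')
  sorted[4] = www$s  (last char: 's')
Last column: w$wws
Original string S is at sorted index 1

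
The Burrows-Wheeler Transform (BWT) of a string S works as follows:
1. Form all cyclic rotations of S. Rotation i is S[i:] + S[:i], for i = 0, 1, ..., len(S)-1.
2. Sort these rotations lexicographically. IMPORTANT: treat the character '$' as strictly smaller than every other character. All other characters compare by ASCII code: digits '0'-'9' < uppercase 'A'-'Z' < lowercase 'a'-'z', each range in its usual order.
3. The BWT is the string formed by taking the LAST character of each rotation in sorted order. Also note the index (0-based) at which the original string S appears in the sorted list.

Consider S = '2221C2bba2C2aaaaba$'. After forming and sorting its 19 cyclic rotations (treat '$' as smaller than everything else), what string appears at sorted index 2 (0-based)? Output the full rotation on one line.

Answer: 21C2bba2C2aaaaba$22

Derivation:
All 19 rotations (rotation i = S[i:]+S[:i]):
  rot[0] = 2221C2bba2C2aaaaba$
  rot[1] = 221C2bba2C2aaaaba$2
  rot[2] = 21C2bba2C2aaaaba$22
  rot[3] = 1C2bba2C2aaaaba$222
  rot[4] = C2bba2C2aaaaba$2221
  rot[5] = 2bba2C2aaaaba$2221C
  rot[6] = bba2C2aaaaba$2221C2
  rot[7] = ba2C2aaaaba$2221C2b
  rot[8] = a2C2aaaaba$2221C2bb
  rot[9] = 2C2aaaaba$2221C2bba
  rot[10] = C2aaaaba$2221C2bba2
  rot[11] = 2aaaaba$2221C2bba2C
  rot[12] = aaaaba$2221C2bba2C2
  rot[13] = aaaba$2221C2bba2C2a
  rot[14] = aaba$2221C2bba2C2aa
  rot[15] = aba$2221C2bba2C2aaa
  rot[16] = ba$2221C2bba2C2aaaa
  rot[17] = a$2221C2bba2C2aaaab
  rot[18] = $2221C2bba2C2aaaaba
Sorted (with $ < everything):
  sorted[0] = $2221C2bba2C2aaaaba
  sorted[1] = 1C2bba2C2aaaaba$222
  sorted[2] = 21C2bba2C2aaaaba$22
  sorted[3] = 221C2bba2C2aaaaba$2
  sorted[4] = 2221C2bba2C2aaaaba$
  sorted[5] = 2C2aaaaba$2221C2bba
  sorted[6] = 2aaaaba$2221C2bba2C
  sorted[7] = 2bba2C2aaaaba$2221C
  sorted[8] = C2aaaaba$2221C2bba2
  sorted[9] = C2bba2C2aaaaba$2221
  sorted[10] = a$2221C2bba2C2aaaab
  sorted[11] = a2C2aaaaba$2221C2bb
  sorted[12] = aaaaba$2221C2bba2C2
  sorted[13] = aaaba$2221C2bba2C2a
  sorted[14] = aaba$2221C2bba2C2aa
  sorted[15] = aba$2221C2bba2C2aaa
  sorted[16] = ba$2221C2bba2C2aaaa
  sorted[17] = ba2C2aaaaba$2221C2b
  sorted[18] = bba2C2aaaaba$2221C2
sorted[2] = 21C2bba2C2aaaaba$22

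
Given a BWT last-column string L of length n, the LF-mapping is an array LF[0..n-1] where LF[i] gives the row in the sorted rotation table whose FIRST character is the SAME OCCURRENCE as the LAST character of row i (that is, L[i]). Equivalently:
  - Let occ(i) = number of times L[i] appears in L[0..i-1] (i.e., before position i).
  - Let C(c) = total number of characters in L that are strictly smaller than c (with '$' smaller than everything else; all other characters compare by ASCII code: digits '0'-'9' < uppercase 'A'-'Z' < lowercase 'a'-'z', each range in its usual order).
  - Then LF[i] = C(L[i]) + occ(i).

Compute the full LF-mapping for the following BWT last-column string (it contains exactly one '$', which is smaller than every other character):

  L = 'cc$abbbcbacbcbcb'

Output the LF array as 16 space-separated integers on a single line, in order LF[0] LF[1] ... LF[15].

Answer: 10 11 0 1 3 4 5 12 6 2 13 7 14 8 15 9

Derivation:
Char counts: '$':1, 'a':2, 'b':7, 'c':6
C (first-col start): C('$')=0, C('a')=1, C('b')=3, C('c')=10
L[0]='c': occ=0, LF[0]=C('c')+0=10+0=10
L[1]='c': occ=1, LF[1]=C('c')+1=10+1=11
L[2]='$': occ=0, LF[2]=C('$')+0=0+0=0
L[3]='a': occ=0, LF[3]=C('a')+0=1+0=1
L[4]='b': occ=0, LF[4]=C('b')+0=3+0=3
L[5]='b': occ=1, LF[5]=C('b')+1=3+1=4
L[6]='b': occ=2, LF[6]=C('b')+2=3+2=5
L[7]='c': occ=2, LF[7]=C('c')+2=10+2=12
L[8]='b': occ=3, LF[8]=C('b')+3=3+3=6
L[9]='a': occ=1, LF[9]=C('a')+1=1+1=2
L[10]='c': occ=3, LF[10]=C('c')+3=10+3=13
L[11]='b': occ=4, LF[11]=C('b')+4=3+4=7
L[12]='c': occ=4, LF[12]=C('c')+4=10+4=14
L[13]='b': occ=5, LF[13]=C('b')+5=3+5=8
L[14]='c': occ=5, LF[14]=C('c')+5=10+5=15
L[15]='b': occ=6, LF[15]=C('b')+6=3+6=9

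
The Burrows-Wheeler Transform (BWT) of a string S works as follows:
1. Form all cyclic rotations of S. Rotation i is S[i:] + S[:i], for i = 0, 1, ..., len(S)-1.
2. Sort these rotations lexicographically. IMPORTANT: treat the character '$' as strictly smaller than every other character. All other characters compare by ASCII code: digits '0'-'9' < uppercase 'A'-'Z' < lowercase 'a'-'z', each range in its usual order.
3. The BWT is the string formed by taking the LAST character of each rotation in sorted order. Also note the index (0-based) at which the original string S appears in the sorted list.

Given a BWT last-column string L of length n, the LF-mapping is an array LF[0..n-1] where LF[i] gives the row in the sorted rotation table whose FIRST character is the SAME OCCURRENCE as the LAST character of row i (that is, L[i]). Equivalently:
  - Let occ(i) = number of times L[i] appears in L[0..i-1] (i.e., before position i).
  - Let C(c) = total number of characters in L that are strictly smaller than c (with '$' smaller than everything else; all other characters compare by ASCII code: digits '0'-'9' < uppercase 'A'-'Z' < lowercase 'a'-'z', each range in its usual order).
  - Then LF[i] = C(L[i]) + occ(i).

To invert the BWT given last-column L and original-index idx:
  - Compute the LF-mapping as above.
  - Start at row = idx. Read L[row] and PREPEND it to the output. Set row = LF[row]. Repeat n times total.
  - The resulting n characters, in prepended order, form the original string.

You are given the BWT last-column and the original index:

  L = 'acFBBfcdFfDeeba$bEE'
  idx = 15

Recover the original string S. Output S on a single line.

LF mapping: 8 12 6 1 2 17 13 14 7 18 3 15 16 10 9 0 11 4 5
Walk LF starting at row 15, prepending L[row]:
  step 1: row=15, L[15]='$', prepend. Next row=LF[15]=0
  step 2: row=0, L[0]='a', prepend. Next row=LF[0]=8
  step 3: row=8, L[8]='F', prepend. Next row=LF[8]=7
  step 4: row=7, L[7]='d', prepend. Next row=LF[7]=14
  step 5: row=14, L[14]='a', prepend. Next row=LF[14]=9
  step 6: row=9, L[9]='f', prepend. Next row=LF[9]=18
  step 7: row=18, L[18]='E', prepend. Next row=LF[18]=5
  step 8: row=5, L[5]='f', prepend. Next row=LF[5]=17
  step 9: row=17, L[17]='E', prepend. Next row=LF[17]=4
  step 10: row=4, L[4]='B', prepend. Next row=LF[4]=2
  step 11: row=2, L[2]='F', prepend. Next row=LF[2]=6
  step 12: row=6, L[6]='c', prepend. Next row=LF[6]=13
  step 13: row=13, L[13]='b', prepend. Next row=LF[13]=10
  step 14: row=10, L[10]='D', prepend. Next row=LF[10]=3
  step 15: row=3, L[3]='B', prepend. Next row=LF[3]=1
  step 16: row=1, L[1]='c', prepend. Next row=LF[1]=12
  step 17: row=12, L[12]='e', prepend. Next row=LF[12]=16
  step 18: row=16, L[16]='b', prepend. Next row=LF[16]=11
  step 19: row=11, L[11]='e', prepend. Next row=LF[11]=15
Reversed output: ebecBDbcFBEfEfadFa$

Answer: ebecBDbcFBEfEfadFa$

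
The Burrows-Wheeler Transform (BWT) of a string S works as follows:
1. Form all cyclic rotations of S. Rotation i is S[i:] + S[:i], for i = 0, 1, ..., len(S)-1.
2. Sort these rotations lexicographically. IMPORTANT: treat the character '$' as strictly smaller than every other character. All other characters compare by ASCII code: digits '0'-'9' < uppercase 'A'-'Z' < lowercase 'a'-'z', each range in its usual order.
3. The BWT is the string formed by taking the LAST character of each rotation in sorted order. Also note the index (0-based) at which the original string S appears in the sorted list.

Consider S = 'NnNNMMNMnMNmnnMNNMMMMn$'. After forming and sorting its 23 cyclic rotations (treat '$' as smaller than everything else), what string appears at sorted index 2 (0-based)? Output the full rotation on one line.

All 23 rotations (rotation i = S[i:]+S[:i]):
  rot[0] = NnNNMMNMnMNmnnMNNMMMMn$
  rot[1] = nNNMMNMnMNmnnMNNMMMMn$N
  rot[2] = NNMMNMnMNmnnMNNMMMMn$Nn
  rot[3] = NMMNMnMNmnnMNNMMMMn$NnN
  rot[4] = MMNMnMNmnnMNNMMMMn$NnNN
  rot[5] = MNMnMNmnnMNNMMMMn$NnNNM
  rot[6] = NMnMNmnnMNNMMMMn$NnNNMM
  rot[7] = MnMNmnnMNNMMMMn$NnNNMMN
  rot[8] = nMNmnnMNNMMMMn$NnNNMMNM
  rot[9] = MNmnnMNNMMMMn$NnNNMMNMn
  rot[10] = NmnnMNNMMMMn$NnNNMMNMnM
  rot[11] = mnnMNNMMMMn$NnNNMMNMnMN
  rot[12] = nnMNNMMMMn$NnNNMMNMnMNm
  rot[13] = nMNNMMMMn$NnNNMMNMnMNmn
  rot[14] = MNNMMMMn$NnNNMMNMnMNmnn
  rot[15] = NNMMMMn$NnNNMMNMnMNmnnM
  rot[16] = NMMMMn$NnNNMMNMnMNmnnMN
  rot[17] = MMMMn$NnNNMMNMnMNmnnMNN
  rot[18] = MMMn$NnNNMMNMnMNmnnMNNM
  rot[19] = MMn$NnNNMMNMnMNmnnMNNMM
  rot[20] = Mn$NnNNMMNMnMNmnnMNNMMM
  rot[21] = n$NnNNMMNMnMNmnnMNNMMMM
  rot[22] = $NnNNMMNMnMNmnnMNNMMMMn
Sorted (with $ < everything):
  sorted[0] = $NnNNMMNMnMNmnnMNNMMMMn
  sorted[1] = MMMMn$NnNNMMNMnMNmnnMNN
  sorted[2] = MMMn$NnNNMMNMnMNmnnMNNM
  sorted[3] = MMNMnMNmnnMNNMMMMn$NnNN
  sorted[4] = MMn$NnNNMMNMnMNmnnMNNMM
  sorted[5] = MNMnMNmnnMNNMMMMn$NnNNM
  sorted[6] = MNNMMMMn$NnNNMMNMnMNmnn
  sorted[7] = MNmnnMNNMMMMn$NnNNMMNMn
  sorted[8] = Mn$NnNNMMNMnMNmnnMNNMMM
  sorted[9] = MnMNmnnMNNMMMMn$NnNNMMN
  sorted[10] = NMMMMn$NnNNMMNMnMNmnnMN
  sorted[11] = NMMNMnMNmnnMNNMMMMn$NnN
  sorted[12] = NMnMNmnnMNNMMMMn$NnNNMM
  sorted[13] = NNMMMMn$NnNNMMNMnMNmnnM
  sorted[14] = NNMMNMnMNmnnMNNMMMMn$Nn
  sorted[15] = NmnnMNNMMMMn$NnNNMMNMnM
  sorted[16] = NnNNMMNMnMNmnnMNNMMMMn$
  sorted[17] = mnnMNNMMMMn$NnNNMMNMnMN
  sorted[18] = n$NnNNMMNMnMNmnnMNNMMMM
  sorted[19] = nMNNMMMMn$NnNNMMNMnMNmn
  sorted[20] = nMNmnnMNNMMMMn$NnNNMMNM
  sorted[21] = nNNMMNMnMNmnnMNNMMMMn$N
  sorted[22] = nnMNNMMMMn$NnNNMMNMnMNm
sorted[2] = MMMn$NnNNMMNMnMNmnnMNNM

Answer: MMMn$NnNNMMNMnMNmnnMNNM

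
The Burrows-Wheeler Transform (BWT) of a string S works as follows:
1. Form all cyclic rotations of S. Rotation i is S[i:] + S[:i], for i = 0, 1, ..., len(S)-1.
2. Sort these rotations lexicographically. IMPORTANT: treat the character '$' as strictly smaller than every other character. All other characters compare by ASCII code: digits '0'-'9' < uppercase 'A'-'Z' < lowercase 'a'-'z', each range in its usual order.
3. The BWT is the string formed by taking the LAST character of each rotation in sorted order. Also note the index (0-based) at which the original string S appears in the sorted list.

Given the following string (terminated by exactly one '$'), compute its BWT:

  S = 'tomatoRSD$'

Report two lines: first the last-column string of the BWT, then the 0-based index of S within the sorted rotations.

Answer: DSoRmotta$
9

Derivation:
All 10 rotations (rotation i = S[i:]+S[:i]):
  rot[0] = tomatoRSD$
  rot[1] = omatoRSD$t
  rot[2] = matoRSD$to
  rot[3] = atoRSD$tom
  rot[4] = toRSD$toma
  rot[5] = oRSD$tomat
  rot[6] = RSD$tomato
  rot[7] = SD$tomatoR
  rot[8] = D$tomatoRS
  rot[9] = $tomatoRSD
Sorted (with $ < everything):
  sorted[0] = $tomatoRSD  (last char: 'D')
  sorted[1] = D$tomatoRS  (last char: 'S')
  sorted[2] = RSD$tomato  (last char: 'o')
  sorted[3] = SD$tomatoR  (last char: 'R')
  sorted[4] = atoRSD$tom  (last char: 'm')
  sorted[5] = matoRSD$to  (last char: 'o')
  sorted[6] = oRSD$tomat  (last char: 't')
  sorted[7] = omatoRSD$t  (last char: 't')
  sorted[8] = toRSD$toma  (last char: 'a')
  sorted[9] = tomatoRSD$  (last char: '$')
Last column: DSoRmotta$
Original string S is at sorted index 9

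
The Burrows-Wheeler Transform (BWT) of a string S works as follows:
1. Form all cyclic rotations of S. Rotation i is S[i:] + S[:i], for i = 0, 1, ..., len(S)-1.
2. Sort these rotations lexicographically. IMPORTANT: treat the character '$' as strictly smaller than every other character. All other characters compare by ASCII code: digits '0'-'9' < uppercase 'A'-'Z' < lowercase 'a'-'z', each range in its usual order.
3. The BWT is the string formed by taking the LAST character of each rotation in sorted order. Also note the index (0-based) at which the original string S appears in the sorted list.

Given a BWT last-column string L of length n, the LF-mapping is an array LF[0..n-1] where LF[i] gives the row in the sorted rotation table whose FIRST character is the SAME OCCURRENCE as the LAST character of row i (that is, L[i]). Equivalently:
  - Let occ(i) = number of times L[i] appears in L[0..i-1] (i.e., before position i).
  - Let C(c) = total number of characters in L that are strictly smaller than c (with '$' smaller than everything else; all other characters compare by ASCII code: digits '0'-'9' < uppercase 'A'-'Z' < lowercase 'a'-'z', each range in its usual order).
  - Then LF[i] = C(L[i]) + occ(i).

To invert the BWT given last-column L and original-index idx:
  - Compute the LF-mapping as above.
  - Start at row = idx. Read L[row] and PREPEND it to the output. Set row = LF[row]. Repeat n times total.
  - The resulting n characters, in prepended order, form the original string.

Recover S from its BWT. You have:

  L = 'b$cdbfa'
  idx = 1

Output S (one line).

Answer: afdbcb$

Derivation:
LF mapping: 2 0 4 5 3 6 1
Walk LF starting at row 1, prepending L[row]:
  step 1: row=1, L[1]='$', prepend. Next row=LF[1]=0
  step 2: row=0, L[0]='b', prepend. Next row=LF[0]=2
  step 3: row=2, L[2]='c', prepend. Next row=LF[2]=4
  step 4: row=4, L[4]='b', prepend. Next row=LF[4]=3
  step 5: row=3, L[3]='d', prepend. Next row=LF[3]=5
  step 6: row=5, L[5]='f', prepend. Next row=LF[5]=6
  step 7: row=6, L[6]='a', prepend. Next row=LF[6]=1
Reversed output: afdbcb$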